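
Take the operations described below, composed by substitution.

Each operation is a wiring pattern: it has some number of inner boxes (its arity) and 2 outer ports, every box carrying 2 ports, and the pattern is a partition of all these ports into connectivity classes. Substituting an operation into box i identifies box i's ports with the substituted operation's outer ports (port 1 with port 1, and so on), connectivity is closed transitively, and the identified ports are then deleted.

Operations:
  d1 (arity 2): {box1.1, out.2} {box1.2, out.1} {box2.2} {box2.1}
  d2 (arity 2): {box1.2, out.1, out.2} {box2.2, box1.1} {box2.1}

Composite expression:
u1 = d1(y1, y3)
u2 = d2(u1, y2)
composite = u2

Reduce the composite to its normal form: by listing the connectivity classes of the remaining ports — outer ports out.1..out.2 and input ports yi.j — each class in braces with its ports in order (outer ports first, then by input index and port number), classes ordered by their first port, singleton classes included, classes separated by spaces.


Treat the ports identified at d2 as solder joints: merge, then drop.
stage d1: inputs (y1, y3), connectivity {out.1, y1.2} {out.2, y1.1} {y3.1} {y3.2}, out.j its boundary
stage d2: inputs (y1, y3, y2), connectivity {out.1, out.2, y1.1} {y1.2, y2.2} {y2.1} {y3.1} {y3.2}, out.j its boundary

{out.1, out.2, y1.1} {y1.2, y2.2} {y2.1} {y3.1} {y3.2}


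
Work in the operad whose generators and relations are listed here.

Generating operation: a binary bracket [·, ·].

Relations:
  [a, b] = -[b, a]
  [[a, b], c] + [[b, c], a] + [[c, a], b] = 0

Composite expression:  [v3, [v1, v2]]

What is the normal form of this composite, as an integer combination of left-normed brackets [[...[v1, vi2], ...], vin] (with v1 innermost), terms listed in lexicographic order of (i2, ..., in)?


-[[v1, v2], v3]

Left-normed coefficients sit on the v1-initial expansion words.
Composite bracket: [v3, [v1, v2]]
Applying ab - ba throughout gives 4 signed words (2^2 = 4).
The v1-initial words carry the normal form:
  sign of v1v2v3 is -1, so it contributes -[[v1, v2], v3]


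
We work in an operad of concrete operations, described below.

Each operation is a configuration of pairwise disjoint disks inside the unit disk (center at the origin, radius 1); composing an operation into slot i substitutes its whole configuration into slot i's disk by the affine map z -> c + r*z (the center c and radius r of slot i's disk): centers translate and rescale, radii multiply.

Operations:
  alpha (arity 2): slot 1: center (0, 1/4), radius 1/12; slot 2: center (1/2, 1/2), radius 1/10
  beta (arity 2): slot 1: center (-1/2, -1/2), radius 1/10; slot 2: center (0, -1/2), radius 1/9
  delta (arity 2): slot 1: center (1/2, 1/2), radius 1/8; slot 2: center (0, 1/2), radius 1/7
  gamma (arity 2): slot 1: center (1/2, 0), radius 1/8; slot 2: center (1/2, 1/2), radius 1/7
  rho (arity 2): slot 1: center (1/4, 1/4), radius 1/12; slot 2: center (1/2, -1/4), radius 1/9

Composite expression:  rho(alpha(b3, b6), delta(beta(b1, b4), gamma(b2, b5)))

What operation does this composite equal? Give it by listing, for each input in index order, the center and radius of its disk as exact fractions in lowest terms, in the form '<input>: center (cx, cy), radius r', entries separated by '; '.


b1: center (79/144, -29/144), radius 1/720; b2: center (32/63, -7/36), radius 1/504; b3: center (1/4, 13/48), radius 1/144; b4: center (5/9, -29/144), radius 1/648; b5: center (32/63, -47/252), radius 1/441; b6: center (7/24, 7/24), radius 1/120

Affine substitution under rho: radii multiply and b-centers shift.
b3 passes through 2 substitutions, ending at center (1/4, 13/48), radius 1/144
b6 passes through 2 substitutions, ending at center (7/24, 7/24), radius 1/120
b1 passes through 3 substitutions, ending at center (79/144, -29/144), radius 1/720
b4 passes through 3 substitutions, ending at center (5/9, -29/144), radius 1/648
b2 passes through 3 substitutions, ending at center (32/63, -7/36), radius 1/504
b5 passes through 3 substitutions, ending at center (32/63, -47/252), radius 1/441


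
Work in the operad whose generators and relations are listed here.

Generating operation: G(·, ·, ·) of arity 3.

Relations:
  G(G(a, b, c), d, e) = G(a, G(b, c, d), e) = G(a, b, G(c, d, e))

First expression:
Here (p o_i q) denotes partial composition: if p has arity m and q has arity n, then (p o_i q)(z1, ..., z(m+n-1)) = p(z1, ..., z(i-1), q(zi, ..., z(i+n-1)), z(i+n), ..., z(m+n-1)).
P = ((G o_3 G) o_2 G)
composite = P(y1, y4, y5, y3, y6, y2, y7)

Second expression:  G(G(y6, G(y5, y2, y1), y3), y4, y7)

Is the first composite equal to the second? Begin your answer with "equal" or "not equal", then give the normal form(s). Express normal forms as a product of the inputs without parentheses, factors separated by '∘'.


The first composite normalizes to y1 ∘ y4 ∘ y5 ∘ y3 ∘ y6 ∘ y2 ∘ y7
The second composite normalizes to y6 ∘ y5 ∘ y2 ∘ y1 ∘ y3 ∘ y4 ∘ y7
No match — not equal.

not equal — first y1 ∘ y4 ∘ y5 ∘ y3 ∘ y6 ∘ y2 ∘ y7, second y6 ∘ y5 ∘ y2 ∘ y1 ∘ y3 ∘ y4 ∘ y7


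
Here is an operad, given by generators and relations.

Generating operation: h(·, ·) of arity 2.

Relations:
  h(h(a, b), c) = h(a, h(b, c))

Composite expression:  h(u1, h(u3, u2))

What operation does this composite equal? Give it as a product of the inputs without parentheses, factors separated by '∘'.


u1 ∘ u3 ∘ u2

The h-tree's shape is irrelevant; the u-reading-order decides.
h(u3, u2) reduces to u3 ∘ u2
h(u1, h(u3, u2)) reduces to u1 ∘ u3 ∘ u2


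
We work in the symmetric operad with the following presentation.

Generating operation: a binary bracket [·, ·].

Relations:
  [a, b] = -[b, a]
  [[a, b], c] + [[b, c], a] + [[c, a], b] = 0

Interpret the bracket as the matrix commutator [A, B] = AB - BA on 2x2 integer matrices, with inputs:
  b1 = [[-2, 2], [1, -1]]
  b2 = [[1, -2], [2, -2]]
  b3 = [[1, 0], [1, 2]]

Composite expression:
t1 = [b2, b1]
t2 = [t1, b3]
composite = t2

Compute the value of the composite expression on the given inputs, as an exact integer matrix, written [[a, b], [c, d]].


[[4, 4], [17, -4]]

[b2, b1] = [[-6, 4], [-5, 6]]
[[b2, b1], b3] = [[4, 4], [17, -4]]


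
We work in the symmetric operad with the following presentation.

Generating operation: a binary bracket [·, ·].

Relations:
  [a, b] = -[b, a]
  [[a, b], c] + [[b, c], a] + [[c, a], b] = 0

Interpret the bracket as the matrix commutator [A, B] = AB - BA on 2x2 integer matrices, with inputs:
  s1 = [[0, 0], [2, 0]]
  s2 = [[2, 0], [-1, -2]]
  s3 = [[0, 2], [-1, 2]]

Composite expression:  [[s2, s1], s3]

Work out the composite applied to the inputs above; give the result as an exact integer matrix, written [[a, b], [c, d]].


[[16, 0], [16, -16]]

[s2, s1] = [[0, 0], [-8, 0]]
[[s2, s1], s3] = [[16, 0], [16, -16]]


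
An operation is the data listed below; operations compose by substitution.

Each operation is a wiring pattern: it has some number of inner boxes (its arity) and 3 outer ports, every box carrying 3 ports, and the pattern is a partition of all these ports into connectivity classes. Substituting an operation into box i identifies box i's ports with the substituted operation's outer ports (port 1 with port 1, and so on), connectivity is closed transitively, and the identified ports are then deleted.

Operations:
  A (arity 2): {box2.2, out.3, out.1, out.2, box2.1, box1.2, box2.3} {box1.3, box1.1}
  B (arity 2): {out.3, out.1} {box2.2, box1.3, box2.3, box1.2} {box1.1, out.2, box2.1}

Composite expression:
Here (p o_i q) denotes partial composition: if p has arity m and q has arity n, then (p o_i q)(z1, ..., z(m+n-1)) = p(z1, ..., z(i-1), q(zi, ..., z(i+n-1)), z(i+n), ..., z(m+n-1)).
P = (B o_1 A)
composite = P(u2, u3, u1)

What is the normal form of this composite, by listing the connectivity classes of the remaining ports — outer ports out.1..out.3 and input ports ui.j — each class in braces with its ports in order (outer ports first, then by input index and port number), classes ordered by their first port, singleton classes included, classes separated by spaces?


{out.1, out.3} {out.2, u1.1, u1.2, u1.3, u2.2, u3.1, u3.2, u3.3} {u2.1, u2.3}

Substituting into B glues patterns; closure does the rest.
the subtree at A composes to {out.1, out.2, out.3, u2.2, u3.1, u3.2, u3.3} {u2.1, u2.3} on (u2, u3); out.j = own outer ports
the subtree at B composes to {out.1, out.3} {out.2, u1.1, u1.2, u1.3, u2.2, u3.1, u3.2, u3.3} {u2.1, u2.3} on (u2, u3, u1); out.j = own outer ports


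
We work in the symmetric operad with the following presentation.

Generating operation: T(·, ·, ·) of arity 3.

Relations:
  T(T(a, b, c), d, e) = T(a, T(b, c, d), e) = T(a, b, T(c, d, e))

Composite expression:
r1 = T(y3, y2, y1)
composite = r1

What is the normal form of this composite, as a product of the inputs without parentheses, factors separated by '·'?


y3 · y2 · y1

Under associativity of T, the answer is the y's in reading order.
T(y3, y2, y1) flattens to y3 · y2 · y1


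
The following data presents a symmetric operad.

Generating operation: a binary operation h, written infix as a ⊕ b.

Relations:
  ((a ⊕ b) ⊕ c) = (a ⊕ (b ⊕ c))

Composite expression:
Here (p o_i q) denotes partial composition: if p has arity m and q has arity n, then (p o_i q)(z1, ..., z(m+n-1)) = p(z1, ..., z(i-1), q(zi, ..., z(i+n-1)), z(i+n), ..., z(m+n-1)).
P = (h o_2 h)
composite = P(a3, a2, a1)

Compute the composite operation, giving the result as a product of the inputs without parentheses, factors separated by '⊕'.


a3 ⊕ a2 ⊕ a1

Every regrouping of h is equal, so read the a-inputs in written order.
(a2 ⊕ a1) flattens to a2 ⊕ a1
(a3 ⊕ (a2 ⊕ a1)) flattens to a3 ⊕ a2 ⊕ a1


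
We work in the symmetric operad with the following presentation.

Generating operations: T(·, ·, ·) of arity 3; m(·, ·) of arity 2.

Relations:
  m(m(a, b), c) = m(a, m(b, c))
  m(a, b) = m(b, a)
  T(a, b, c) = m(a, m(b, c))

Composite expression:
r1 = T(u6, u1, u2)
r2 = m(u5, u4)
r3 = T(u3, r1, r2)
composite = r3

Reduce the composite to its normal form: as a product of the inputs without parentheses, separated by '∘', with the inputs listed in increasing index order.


u1 ∘ u2 ∘ u3 ∘ u4 ∘ u5 ∘ u6

Any arrangement under T is one operation, so sort the u-inputs.
T(u6, u1, u2) linearizes to u6 ∘ u1 ∘ u2
m(u5, u4) linearizes to u5 ∘ u4
T(u3, T(u6, u1, u2), m(u5, u4)) linearizes to u3 ∘ u6 ∘ u1 ∘ u2 ∘ u5 ∘ u4
commutativity sorts the factors: u1 ∘ u2 ∘ u3 ∘ u4 ∘ u5 ∘ u6


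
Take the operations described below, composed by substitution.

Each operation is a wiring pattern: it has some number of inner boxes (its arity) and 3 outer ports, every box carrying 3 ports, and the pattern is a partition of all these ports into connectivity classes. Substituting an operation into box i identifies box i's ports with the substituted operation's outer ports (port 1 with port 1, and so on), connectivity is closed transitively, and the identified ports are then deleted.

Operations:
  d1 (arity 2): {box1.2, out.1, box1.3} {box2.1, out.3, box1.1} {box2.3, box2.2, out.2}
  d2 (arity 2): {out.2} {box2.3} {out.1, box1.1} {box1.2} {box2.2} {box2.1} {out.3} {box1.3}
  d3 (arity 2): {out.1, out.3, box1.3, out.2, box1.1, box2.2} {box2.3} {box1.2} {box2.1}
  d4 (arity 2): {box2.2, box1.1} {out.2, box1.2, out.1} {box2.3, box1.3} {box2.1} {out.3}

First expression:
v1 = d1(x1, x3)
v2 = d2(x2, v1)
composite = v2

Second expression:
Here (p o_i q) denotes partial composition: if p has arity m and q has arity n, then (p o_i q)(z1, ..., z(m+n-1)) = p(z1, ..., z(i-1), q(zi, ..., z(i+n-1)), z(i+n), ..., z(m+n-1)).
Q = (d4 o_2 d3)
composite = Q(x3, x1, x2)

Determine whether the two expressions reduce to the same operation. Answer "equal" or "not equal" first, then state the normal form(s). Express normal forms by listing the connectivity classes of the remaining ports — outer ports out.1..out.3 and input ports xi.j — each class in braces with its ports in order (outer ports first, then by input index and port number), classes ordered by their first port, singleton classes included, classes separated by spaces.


not equal; first: {out.1, x2.1} {out.2} {out.3} {x1.1, x3.1} {x1.2, x1.3} {x2.2} {x2.3} {x3.2, x3.3}; second: {out.1, out.2, x3.2} {out.3} {x1.1, x1.3, x2.2, x3.1, x3.3} {x1.2} {x2.1} {x2.3}

In normal form, the first expression is {out.1, x2.1} {out.2} {out.3} {x1.1, x3.1} {x1.2, x1.3} {x2.2} {x2.3} {x3.2, x3.3}
In normal form, the second expression is {out.1, out.2, x3.2} {out.3} {x1.1, x1.3, x2.2, x3.1, x3.3} {x1.2} {x2.1} {x2.3}
The forms do not match — not equal.


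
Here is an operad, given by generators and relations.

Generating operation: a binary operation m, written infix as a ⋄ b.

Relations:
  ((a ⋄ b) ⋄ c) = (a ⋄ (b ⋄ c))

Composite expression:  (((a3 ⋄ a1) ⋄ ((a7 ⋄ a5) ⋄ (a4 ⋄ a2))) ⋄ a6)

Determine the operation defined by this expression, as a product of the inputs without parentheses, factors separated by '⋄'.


a3 ⋄ a1 ⋄ a7 ⋄ a5 ⋄ a4 ⋄ a2 ⋄ a6

Key point: m is associative — brackets drop, the a-order remains.
(a3 ⋄ a1) spells out as a3 ⋄ a1
(a7 ⋄ a5) spells out as a7 ⋄ a5
(a4 ⋄ a2) spells out as a4 ⋄ a2
((a7 ⋄ a5) ⋄ (a4 ⋄ a2)) spells out as a7 ⋄ a5 ⋄ a4 ⋄ a2
((a3 ⋄ a1) ⋄ ((a7 ⋄ a5) ⋄ (a4 ⋄ a2))) spells out as a3 ⋄ a1 ⋄ a7 ⋄ a5 ⋄ a4 ⋄ a2
(((a3 ⋄ a1) ⋄ ((a7 ⋄ a5) ⋄ (a4 ⋄ a2))) ⋄ a6) spells out as a3 ⋄ a1 ⋄ a7 ⋄ a5 ⋄ a4 ⋄ a2 ⋄ a6


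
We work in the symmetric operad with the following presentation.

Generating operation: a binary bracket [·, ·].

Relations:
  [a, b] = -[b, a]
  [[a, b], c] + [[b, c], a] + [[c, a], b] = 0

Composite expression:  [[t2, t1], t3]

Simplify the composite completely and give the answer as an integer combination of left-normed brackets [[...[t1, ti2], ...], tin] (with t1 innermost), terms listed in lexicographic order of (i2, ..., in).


Left-normed coefficients sit on the t1-initial expansion words.
Composite bracket: [[t2, t1], t3]
Expanding via [a, b] = ab - ba: 4 signed words (2^2 = 4).
Only words starting with t1 matter:
  t1t2t3 (sign -1) contributes -[[t1, t2], t3]

-[[t1, t2], t3]


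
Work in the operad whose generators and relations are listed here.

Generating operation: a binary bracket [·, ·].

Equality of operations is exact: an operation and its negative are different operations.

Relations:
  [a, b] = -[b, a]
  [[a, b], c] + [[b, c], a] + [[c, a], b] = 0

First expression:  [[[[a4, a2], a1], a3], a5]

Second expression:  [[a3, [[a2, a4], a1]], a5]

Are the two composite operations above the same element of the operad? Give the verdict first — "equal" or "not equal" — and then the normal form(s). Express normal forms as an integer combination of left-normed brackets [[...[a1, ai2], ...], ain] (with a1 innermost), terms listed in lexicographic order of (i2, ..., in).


equal; the common form is [[[[a1, a2], a4], a3], a5] - [[[[a1, a4], a2], a3], a5]

The first expression, normalized: [[[[a1, a2], a4], a3], a5] - [[[[a1, a4], a2], a3], a5]
The second expression, normalized: [[[[a1, a2], a4], a3], a5] - [[[[a1, a4], a2], a3], a5]
One common form — equal.


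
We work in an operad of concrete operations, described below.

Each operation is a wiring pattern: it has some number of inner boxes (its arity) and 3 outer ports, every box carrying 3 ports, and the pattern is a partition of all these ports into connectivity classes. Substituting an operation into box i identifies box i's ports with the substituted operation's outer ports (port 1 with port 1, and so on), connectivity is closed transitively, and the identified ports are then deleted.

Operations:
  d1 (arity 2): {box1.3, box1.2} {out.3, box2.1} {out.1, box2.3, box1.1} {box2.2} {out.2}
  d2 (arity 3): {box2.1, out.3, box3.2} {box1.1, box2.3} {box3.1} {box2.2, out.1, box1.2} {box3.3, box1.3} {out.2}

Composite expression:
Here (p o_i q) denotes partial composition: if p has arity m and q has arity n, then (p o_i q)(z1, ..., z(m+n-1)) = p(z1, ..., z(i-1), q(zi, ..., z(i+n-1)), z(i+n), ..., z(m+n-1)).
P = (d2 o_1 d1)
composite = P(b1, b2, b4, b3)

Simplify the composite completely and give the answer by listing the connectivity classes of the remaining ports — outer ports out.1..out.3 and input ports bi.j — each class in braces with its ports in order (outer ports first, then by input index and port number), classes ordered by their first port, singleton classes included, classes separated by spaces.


{out.1, b4.2} {out.2} {out.3, b3.2, b4.1} {b1.1, b2.3, b4.3} {b1.2, b1.3} {b2.1, b3.3} {b2.2} {b3.1}

Reachability decides: close wires over d2-identified ports.
d1 over (b1, b2) gives {out.1, b1.1, b2.3} {out.2} {out.3, b2.1} {b1.2, b1.3} {b2.2}, out.j being that stage's outer ports
d2 over (b1, b2, b4, b3) gives {out.1, b4.2} {out.2} {out.3, b3.2, b4.1} {b1.1, b2.3, b4.3} {b1.2, b1.3} {b2.1, b3.3} {b2.2} {b3.1}, out.j being that stage's outer ports


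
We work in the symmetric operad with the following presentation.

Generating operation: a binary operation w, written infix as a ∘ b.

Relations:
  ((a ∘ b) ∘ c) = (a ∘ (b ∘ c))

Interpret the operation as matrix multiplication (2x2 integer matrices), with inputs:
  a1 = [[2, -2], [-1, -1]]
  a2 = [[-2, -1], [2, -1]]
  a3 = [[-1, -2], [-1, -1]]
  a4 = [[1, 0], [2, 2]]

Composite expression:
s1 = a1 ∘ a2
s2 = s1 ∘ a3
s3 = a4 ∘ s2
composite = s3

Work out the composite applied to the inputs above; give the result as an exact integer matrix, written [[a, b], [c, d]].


[[8, 16], [12, 28]]


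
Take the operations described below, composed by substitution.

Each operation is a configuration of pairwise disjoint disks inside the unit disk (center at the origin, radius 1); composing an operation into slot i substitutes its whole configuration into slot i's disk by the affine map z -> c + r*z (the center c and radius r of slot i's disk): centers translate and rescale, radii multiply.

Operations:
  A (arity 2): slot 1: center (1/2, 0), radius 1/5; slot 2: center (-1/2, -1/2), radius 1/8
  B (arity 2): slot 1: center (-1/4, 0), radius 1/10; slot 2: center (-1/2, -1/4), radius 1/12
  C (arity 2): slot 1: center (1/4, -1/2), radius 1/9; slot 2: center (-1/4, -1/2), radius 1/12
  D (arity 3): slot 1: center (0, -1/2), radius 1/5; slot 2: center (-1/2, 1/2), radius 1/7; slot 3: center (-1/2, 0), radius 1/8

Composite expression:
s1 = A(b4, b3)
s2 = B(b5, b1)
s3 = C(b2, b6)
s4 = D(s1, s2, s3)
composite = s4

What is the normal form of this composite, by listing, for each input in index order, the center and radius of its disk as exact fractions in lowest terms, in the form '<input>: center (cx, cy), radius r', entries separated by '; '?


b1: center (-4/7, 13/28), radius 1/84; b2: center (-15/32, -1/16), radius 1/72; b3: center (-1/10, -3/5), radius 1/40; b4: center (1/10, -1/2), radius 1/25; b5: center (-15/28, 1/2), radius 1/70; b6: center (-17/32, -1/16), radius 1/96


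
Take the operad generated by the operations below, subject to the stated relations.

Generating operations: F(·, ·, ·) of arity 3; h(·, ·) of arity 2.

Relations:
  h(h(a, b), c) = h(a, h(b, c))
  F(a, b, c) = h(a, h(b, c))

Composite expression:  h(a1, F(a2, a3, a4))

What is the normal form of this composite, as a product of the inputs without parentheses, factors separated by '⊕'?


a1 ⊕ a2 ⊕ a3 ⊕ a4


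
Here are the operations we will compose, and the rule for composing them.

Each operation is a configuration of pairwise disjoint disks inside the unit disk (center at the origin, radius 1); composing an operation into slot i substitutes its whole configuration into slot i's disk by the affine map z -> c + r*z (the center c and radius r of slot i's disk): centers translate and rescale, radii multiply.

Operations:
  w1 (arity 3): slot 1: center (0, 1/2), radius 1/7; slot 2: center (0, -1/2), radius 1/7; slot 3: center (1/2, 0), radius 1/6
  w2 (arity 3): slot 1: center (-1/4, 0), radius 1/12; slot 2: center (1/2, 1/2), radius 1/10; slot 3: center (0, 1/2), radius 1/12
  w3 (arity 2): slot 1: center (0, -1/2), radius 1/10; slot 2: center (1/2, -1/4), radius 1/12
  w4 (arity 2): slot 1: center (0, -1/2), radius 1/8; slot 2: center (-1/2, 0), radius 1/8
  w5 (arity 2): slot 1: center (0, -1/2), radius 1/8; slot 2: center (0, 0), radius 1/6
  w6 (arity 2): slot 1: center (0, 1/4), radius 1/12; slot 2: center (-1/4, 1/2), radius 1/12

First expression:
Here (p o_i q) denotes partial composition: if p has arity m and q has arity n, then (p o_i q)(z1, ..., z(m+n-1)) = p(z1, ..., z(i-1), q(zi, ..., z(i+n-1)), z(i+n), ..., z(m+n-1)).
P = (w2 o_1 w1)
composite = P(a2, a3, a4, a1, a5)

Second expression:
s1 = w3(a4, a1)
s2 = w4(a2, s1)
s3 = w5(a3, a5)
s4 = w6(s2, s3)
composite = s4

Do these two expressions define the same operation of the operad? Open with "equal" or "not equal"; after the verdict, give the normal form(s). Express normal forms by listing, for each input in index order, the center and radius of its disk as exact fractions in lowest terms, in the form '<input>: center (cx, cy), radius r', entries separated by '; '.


Normal form of the first expression: a1: center (1/2, 1/2), radius 1/10; a2: center (-1/4, 1/24), radius 1/84; a3: center (-1/4, -1/24), radius 1/84; a4: center (-5/24, 0), radius 1/72; a5: center (0, 1/2), radius 1/12
Normal form of the second expression: a1: center (-7/192, 95/384), radius 1/1152; a2: center (0, 5/24), radius 1/96; a3: center (-1/4, 11/24), radius 1/96; a4: center (-1/24, 47/192), radius 1/960; a5: center (-1/4, 1/2), radius 1/72
No match — not equal.

not equal: they reduce to a1: center (1/2, 1/2), radius 1/10; a2: center (-1/4, 1/24), radius 1/84; a3: center (-1/4, -1/24), radius 1/84; a4: center (-5/24, 0), radius 1/72; a5: center (0, 1/2), radius 1/12 and a1: center (-7/192, 95/384), radius 1/1152; a2: center (0, 5/24), radius 1/96; a3: center (-1/4, 11/24), radius 1/96; a4: center (-1/24, 47/192), radius 1/960; a5: center (-1/4, 1/2), radius 1/72


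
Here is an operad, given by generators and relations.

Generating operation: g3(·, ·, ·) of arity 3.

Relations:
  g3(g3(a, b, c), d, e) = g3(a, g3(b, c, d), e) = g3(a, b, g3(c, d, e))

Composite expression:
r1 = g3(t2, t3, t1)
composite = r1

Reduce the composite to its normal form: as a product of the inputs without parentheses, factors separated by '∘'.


t2 ∘ t3 ∘ t1

Every regrouping of g3 is equal, so read the t-inputs in written order.
g3(t2, t3, t1) spells out as t2 ∘ t3 ∘ t1


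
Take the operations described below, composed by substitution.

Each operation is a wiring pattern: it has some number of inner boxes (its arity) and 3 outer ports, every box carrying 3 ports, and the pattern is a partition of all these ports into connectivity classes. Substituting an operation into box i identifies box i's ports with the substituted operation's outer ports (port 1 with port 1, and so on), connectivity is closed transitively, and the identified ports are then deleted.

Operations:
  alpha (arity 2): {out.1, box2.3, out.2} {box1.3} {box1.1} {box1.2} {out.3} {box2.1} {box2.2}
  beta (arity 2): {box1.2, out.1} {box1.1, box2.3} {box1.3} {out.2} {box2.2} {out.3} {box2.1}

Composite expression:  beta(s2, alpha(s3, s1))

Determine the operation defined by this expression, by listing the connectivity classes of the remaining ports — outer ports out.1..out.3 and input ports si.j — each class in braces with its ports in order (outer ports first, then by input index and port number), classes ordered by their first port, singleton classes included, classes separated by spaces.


{out.1, s2.2} {out.2} {out.3} {s1.1} {s1.2} {s1.3} {s2.1} {s2.3} {s3.1} {s3.2} {s3.3}

Substituting into beta glues patterns; closure does the rest.
the subtree at alpha composes to {out.1, out.2, s1.3} {out.3} {s1.1} {s1.2} {s3.1} {s3.2} {s3.3} on (s3, s1); out.j = own outer ports
the subtree at beta composes to {out.1, s2.2} {out.2} {out.3} {s1.1} {s1.2} {s1.3} {s2.1} {s2.3} {s3.1} {s3.2} {s3.3} on (s2, s3, s1); out.j = own outer ports


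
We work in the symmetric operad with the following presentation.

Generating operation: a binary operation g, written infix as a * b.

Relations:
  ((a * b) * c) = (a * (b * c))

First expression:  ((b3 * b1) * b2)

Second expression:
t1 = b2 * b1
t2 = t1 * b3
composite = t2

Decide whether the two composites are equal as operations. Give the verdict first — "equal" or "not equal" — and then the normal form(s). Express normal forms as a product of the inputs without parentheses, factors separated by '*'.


not equal: they reduce to b3 * b1 * b2 and b2 * b1 * b3


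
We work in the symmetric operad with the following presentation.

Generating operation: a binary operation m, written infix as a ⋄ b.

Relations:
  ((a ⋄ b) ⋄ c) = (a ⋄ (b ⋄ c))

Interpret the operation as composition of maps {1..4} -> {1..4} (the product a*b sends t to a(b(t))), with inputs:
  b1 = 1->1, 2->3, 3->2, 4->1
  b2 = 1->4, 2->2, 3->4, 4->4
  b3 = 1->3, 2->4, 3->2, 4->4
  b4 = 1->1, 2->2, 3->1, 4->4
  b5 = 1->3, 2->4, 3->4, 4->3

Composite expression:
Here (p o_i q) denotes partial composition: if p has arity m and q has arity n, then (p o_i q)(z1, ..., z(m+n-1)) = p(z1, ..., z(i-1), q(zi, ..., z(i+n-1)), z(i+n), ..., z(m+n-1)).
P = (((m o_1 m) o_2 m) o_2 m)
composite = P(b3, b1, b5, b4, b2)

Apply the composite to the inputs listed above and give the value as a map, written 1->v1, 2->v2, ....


1->4, 2->3, 3->4, 4->4


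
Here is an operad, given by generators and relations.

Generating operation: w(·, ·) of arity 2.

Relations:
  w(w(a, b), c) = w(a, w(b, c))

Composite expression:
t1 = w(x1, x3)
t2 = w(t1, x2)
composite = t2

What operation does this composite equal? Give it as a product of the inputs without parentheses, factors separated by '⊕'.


x1 ⊕ x3 ⊕ x2

Associativity of w dissolves the nesting; only the x-input order survives.
w(x1, x3) linearizes to x1 ⊕ x3
w(w(x1, x3), x2) linearizes to x1 ⊕ x3 ⊕ x2


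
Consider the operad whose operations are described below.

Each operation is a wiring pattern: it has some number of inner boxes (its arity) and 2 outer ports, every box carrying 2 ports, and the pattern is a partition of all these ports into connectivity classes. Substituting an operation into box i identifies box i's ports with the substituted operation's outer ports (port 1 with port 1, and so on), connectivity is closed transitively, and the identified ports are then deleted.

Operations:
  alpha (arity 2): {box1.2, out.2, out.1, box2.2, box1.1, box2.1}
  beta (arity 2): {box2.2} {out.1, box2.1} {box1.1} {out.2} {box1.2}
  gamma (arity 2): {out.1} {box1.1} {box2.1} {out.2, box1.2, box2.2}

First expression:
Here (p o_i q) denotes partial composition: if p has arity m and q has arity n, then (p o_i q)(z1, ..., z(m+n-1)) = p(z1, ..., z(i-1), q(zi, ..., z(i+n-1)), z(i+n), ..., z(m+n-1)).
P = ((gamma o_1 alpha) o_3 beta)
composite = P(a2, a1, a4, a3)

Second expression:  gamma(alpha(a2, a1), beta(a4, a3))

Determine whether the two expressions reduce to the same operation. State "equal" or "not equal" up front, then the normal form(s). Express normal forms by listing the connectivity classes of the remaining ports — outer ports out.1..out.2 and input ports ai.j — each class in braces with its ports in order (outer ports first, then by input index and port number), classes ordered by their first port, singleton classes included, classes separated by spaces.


equal; the common form is {out.1} {out.2, a1.1, a1.2, a2.1, a2.2} {a3.1} {a3.2} {a4.1} {a4.2}

Normal form of the first expression: {out.1} {out.2, a1.1, a1.2, a2.1, a2.2} {a3.1} {a3.2} {a4.1} {a4.2}
Normal form of the second expression: {out.1} {out.2, a1.1, a1.2, a2.1, a2.2} {a3.1} {a3.2} {a4.1} {a4.2}
Same normal form: equal.


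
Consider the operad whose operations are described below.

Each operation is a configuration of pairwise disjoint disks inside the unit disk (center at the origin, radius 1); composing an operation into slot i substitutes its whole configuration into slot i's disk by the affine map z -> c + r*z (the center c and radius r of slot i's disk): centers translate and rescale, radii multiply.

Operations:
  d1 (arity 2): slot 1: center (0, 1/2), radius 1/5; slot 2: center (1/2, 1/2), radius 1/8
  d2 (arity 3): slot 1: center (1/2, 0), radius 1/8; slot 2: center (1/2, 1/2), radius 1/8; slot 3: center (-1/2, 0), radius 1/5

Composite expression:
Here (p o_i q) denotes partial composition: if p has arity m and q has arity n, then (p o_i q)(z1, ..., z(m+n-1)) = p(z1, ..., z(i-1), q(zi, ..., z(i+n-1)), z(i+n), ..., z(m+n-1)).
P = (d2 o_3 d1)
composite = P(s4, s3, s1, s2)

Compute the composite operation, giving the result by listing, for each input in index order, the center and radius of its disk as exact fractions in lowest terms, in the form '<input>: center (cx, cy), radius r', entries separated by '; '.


Each s-disk chains the slot maps above it in d2; radii multiply.
tracing s4 down its 1-map path: center (1/2, 0), radius 1/8
tracing s3 down its 1-map path: center (1/2, 1/2), radius 1/8
tracing s1 down its 2-map path: center (-1/2, 1/10), radius 1/25
tracing s2 down its 2-map path: center (-2/5, 1/10), radius 1/40

s1: center (-1/2, 1/10), radius 1/25; s2: center (-2/5, 1/10), radius 1/40; s3: center (1/2, 1/2), radius 1/8; s4: center (1/2, 0), radius 1/8


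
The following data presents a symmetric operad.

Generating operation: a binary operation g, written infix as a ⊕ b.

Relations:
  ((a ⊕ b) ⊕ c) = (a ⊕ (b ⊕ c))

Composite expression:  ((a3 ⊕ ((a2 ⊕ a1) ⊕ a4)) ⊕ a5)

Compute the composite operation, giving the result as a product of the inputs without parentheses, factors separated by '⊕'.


a3 ⊕ a2 ⊕ a1 ⊕ a4 ⊕ a5

Key point: g is associative — brackets drop, the a-order remains.
(a2 ⊕ a1) flattens to a2 ⊕ a1
((a2 ⊕ a1) ⊕ a4) flattens to a2 ⊕ a1 ⊕ a4
(a3 ⊕ ((a2 ⊕ a1) ⊕ a4)) flattens to a3 ⊕ a2 ⊕ a1 ⊕ a4
((a3 ⊕ ((a2 ⊕ a1) ⊕ a4)) ⊕ a5) flattens to a3 ⊕ a2 ⊕ a1 ⊕ a4 ⊕ a5


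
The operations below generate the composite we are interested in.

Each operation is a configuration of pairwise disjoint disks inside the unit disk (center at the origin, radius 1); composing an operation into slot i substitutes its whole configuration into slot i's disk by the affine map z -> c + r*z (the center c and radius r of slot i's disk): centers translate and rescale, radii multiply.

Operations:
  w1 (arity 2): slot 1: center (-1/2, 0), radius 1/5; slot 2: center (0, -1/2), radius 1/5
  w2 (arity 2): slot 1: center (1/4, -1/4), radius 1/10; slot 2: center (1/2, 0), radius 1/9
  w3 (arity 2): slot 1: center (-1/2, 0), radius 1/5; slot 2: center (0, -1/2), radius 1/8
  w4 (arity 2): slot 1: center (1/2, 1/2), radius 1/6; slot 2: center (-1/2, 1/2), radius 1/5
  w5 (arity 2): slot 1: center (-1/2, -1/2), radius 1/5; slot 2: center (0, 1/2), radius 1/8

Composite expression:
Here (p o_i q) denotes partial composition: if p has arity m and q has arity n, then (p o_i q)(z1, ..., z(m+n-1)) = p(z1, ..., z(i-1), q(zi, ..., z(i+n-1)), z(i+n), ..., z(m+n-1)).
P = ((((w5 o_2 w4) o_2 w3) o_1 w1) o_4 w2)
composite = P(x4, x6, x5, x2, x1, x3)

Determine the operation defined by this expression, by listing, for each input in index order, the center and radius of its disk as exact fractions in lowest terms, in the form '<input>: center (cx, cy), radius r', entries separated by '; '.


Nesting under w5 composes maps z -> c + r*z down each x-path.
x4: after 2 affine steps, its disk has center (-3/5, -1/2), radius 1/25
x6: after 2 affine steps, its disk has center (-1/2, -3/5), radius 1/25
x5: after 3 affine steps, its disk has center (5/96, 9/16), radius 1/240
x2: after 4 affine steps, its disk has center (97/1536, 847/1536), radius 1/3840
x1: after 4 affine steps, its disk has center (49/768, 53/96), radius 1/3456
x3: after 2 affine steps, its disk has center (-1/16, 9/16), radius 1/40

x1: center (49/768, 53/96), radius 1/3456; x2: center (97/1536, 847/1536), radius 1/3840; x3: center (-1/16, 9/16), radius 1/40; x4: center (-3/5, -1/2), radius 1/25; x5: center (5/96, 9/16), radius 1/240; x6: center (-1/2, -3/5), radius 1/25


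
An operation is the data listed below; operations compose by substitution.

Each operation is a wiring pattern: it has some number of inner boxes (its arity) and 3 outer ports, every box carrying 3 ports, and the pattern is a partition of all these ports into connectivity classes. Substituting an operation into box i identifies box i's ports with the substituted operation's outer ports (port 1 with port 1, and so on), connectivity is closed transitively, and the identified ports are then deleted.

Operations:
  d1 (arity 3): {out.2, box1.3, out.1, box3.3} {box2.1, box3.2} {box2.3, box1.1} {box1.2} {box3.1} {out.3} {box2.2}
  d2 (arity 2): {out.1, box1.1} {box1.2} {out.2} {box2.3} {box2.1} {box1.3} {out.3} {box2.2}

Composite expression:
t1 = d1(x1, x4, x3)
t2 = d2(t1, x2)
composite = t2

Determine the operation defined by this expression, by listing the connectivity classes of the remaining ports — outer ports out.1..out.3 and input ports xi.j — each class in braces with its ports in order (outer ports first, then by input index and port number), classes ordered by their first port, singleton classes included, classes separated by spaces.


{out.1, x1.3, x3.3} {out.2} {out.3} {x1.1, x4.3} {x1.2} {x2.1} {x2.2} {x2.3} {x3.1} {x3.2, x4.1} {x4.2}

Two ports join when wires chain via d2-identified ports.
stage d1: inputs (x1, x4, x3), connectivity {out.1, out.2, x1.3, x3.3} {out.3} {x1.1, x4.3} {x1.2} {x3.1} {x3.2, x4.1} {x4.2}, out.j its boundary
stage d2: inputs (x1, x4, x3, x2), connectivity {out.1, x1.3, x3.3} {out.2} {out.3} {x1.1, x4.3} {x1.2} {x2.1} {x2.2} {x2.3} {x3.1} {x3.2, x4.1} {x4.2}, out.j its boundary


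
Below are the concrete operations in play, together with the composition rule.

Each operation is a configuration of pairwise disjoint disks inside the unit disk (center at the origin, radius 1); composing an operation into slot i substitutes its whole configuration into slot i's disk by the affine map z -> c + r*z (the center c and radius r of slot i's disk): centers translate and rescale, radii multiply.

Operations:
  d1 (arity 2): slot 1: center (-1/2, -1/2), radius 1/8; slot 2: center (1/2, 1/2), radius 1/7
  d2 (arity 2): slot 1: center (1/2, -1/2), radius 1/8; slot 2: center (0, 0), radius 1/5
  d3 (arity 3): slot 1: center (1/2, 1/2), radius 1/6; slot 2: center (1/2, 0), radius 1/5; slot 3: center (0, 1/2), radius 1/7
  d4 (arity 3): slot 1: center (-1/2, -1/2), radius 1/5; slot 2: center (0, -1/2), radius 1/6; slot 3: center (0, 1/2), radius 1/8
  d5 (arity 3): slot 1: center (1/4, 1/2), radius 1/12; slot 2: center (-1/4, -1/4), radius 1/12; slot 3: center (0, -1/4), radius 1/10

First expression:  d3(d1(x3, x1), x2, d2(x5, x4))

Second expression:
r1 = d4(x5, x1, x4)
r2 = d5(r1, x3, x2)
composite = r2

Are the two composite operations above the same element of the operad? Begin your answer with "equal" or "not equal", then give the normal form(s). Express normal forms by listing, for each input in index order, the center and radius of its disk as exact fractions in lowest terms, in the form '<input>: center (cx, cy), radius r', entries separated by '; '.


not equal: they reduce to x1: center (7/12, 7/12), radius 1/42; x2: center (1/2, 0), radius 1/5; x3: center (5/12, 5/12), radius 1/48; x4: center (0, 1/2), radius 1/35; x5: center (1/14, 3/7), radius 1/56 and x1: center (1/4, 11/24), radius 1/72; x2: center (0, -1/4), radius 1/10; x3: center (-1/4, -1/4), radius 1/12; x4: center (1/4, 13/24), radius 1/96; x5: center (5/24, 11/24), radius 1/60

Normal form of the first expression: x1: center (7/12, 7/12), radius 1/42; x2: center (1/2, 0), radius 1/5; x3: center (5/12, 5/12), radius 1/48; x4: center (0, 1/2), radius 1/35; x5: center (1/14, 3/7), radius 1/56
Normal form of the second expression: x1: center (1/4, 11/24), radius 1/72; x2: center (0, -1/4), radius 1/10; x3: center (-1/4, -1/4), radius 1/12; x4: center (1/4, 13/24), radius 1/96; x5: center (5/24, 11/24), radius 1/60
The forms do not match — not equal.


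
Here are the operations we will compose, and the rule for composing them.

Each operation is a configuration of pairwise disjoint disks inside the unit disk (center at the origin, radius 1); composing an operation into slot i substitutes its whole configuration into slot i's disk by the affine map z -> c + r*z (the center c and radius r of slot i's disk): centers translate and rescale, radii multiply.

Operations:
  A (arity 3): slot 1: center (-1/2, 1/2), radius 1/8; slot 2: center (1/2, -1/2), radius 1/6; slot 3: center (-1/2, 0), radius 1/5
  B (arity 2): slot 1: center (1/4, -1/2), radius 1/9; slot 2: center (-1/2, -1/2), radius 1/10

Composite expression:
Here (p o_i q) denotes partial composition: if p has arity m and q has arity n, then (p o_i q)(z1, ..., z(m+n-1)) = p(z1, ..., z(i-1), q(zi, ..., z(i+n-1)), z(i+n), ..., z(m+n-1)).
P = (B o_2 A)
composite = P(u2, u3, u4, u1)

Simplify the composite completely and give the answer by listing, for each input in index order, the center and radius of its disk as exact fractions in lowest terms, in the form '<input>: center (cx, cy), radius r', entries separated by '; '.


u1: center (-11/20, -1/2), radius 1/50; u2: center (1/4, -1/2), radius 1/9; u3: center (-11/20, -9/20), radius 1/80; u4: center (-9/20, -11/20), radius 1/60

Nesting under B composes maps z -> c + r*z down each u-path.
for u2, the 1-step affine chain lands on center (1/4, -1/2), radius 1/9
for u3, the 2-step affine chain lands on center (-11/20, -9/20), radius 1/80
for u4, the 2-step affine chain lands on center (-9/20, -11/20), radius 1/60
for u1, the 2-step affine chain lands on center (-11/20, -1/2), radius 1/50


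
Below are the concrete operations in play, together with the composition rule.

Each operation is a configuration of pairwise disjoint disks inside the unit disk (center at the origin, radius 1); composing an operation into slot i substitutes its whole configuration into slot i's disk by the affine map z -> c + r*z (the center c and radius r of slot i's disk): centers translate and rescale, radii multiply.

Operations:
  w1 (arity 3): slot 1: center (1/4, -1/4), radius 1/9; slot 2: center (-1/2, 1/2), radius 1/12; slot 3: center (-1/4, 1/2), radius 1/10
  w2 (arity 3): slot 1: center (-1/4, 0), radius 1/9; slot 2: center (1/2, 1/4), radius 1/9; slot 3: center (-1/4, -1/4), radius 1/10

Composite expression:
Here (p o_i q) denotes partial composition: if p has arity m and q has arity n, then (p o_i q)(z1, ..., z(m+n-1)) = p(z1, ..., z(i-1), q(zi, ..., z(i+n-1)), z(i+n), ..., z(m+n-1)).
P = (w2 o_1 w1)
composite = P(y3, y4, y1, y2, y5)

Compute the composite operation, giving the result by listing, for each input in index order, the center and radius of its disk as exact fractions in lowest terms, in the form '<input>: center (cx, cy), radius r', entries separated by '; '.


y1: center (-5/18, 1/18), radius 1/90; y2: center (1/2, 1/4), radius 1/9; y3: center (-2/9, -1/36), radius 1/81; y4: center (-11/36, 1/18), radius 1/108; y5: center (-1/4, -1/4), radius 1/10

Nesting under w2 composes maps z -> c + r*z down each y-path.
input y3: composing its 2 substitution steps yields center (-2/9, -1/36), radius 1/81
input y4: composing its 2 substitution steps yields center (-11/36, 1/18), radius 1/108
input y1: composing its 2 substitution steps yields center (-5/18, 1/18), radius 1/90
input y2: composing its 1 substitution step yields center (1/2, 1/4), radius 1/9
input y5: composing its 1 substitution step yields center (-1/4, -1/4), radius 1/10


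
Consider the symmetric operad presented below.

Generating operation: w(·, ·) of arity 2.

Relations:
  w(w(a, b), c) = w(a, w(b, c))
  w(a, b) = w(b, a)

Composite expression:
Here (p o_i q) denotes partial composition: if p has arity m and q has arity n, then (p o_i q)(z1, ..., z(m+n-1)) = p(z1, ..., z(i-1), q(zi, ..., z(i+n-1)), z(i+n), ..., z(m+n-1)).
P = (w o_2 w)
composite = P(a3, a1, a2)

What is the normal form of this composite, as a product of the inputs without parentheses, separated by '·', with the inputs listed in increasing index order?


a1 · a2 · a3

Any arrangement under w is one operation, so sort the a-inputs.
w(a1, a2) flattens to a1 · a2
w(a3, w(a1, a2)) flattens to a3 · a1 · a2
reordering the factors by index: a1 · a2 · a3
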